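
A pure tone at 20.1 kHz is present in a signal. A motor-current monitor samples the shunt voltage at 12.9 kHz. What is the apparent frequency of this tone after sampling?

20.1 kHz mod fs = 7.2 kHz.
7.2 kHz > fs/2 = 6.45 kHz, folds to fs − 7.2 kHz = 5.7 kHz.

5.7 kHz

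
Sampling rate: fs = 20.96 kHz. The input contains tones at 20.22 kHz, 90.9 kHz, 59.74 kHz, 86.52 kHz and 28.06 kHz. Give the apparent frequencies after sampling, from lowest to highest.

fs/2 = 10.48 kHz.
20.22 kHz > fs/2 = 10.48 kHz, folds to fs − 20.22 kHz = 0.74 kHz.
90.9 kHz mod fs = 7.06 kHz.
7.06 kHz ≤ fs/2 = 10.48 kHz, appears at 7.06 kHz.
59.74 kHz mod fs = 17.82 kHz.
17.82 kHz > fs/2 = 10.48 kHz, folds to fs − 17.82 kHz = 3.14 kHz.
86.52 kHz mod fs = 2.68 kHz.
2.68 kHz ≤ fs/2 = 10.48 kHz, appears at 2.68 kHz.
28.06 kHz mod fs = 7.1 kHz.
7.1 kHz ≤ fs/2 = 10.48 kHz, appears at 7.1 kHz.
Distinct values: {0.74 kHz, 2.68 kHz, 3.14 kHz, 7.06 kHz, 7.1 kHz}.

0.74 kHz, 2.68 kHz, 3.14 kHz, 7.06 kHz, 7.1 kHz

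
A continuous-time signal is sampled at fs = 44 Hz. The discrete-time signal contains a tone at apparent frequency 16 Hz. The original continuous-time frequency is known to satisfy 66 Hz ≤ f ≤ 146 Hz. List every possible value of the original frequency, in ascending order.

72 Hz, 104 Hz, 116 Hz

Frequencies that alias to 16 Hz are k·fs ± 16 Hz for integer k ≥ 0.
k=0: 16 Hz.
k=1: 28 Hz, 60 Hz.
k=2: 72 Hz, 104 Hz.
k=3: 116 Hz, 148 Hz.
k=4: 160 Hz, 192 Hz.
Within [66 Hz, 146 Hz]: 72 Hz, 104 Hz, 116 Hz.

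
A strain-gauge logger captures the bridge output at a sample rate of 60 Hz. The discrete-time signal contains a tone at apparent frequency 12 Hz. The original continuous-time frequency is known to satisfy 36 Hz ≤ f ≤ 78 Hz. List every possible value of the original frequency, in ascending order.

48 Hz, 72 Hz

Frequencies that alias to 12 Hz are k·fs ± 12 Hz for integer k ≥ 0.
k=0: 12 Hz.
k=1: 48 Hz, 72 Hz.
k=2: 108 Hz, 132 Hz.
Within [36 Hz, 78 Hz]: 48 Hz, 72 Hz.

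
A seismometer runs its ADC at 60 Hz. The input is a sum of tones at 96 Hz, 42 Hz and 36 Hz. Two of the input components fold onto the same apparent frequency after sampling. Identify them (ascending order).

36 Hz, 96 Hz

fs/2 = 30 Hz.
96 Hz mod fs = 36 Hz.
36 Hz > fs/2 = 30 Hz, folds to fs − 36 Hz = 24 Hz.
42 Hz > fs/2 = 30 Hz, folds to fs − 42 Hz = 18 Hz.
36 Hz > fs/2 = 30 Hz, folds to fs − 36 Hz = 24 Hz.
36 Hz and 96 Hz both map to 24 Hz.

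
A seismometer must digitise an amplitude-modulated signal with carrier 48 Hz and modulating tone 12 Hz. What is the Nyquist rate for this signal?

120 Hz

AM sidebands sit at fc ± fm = 36 Hz and 60 Hz.
Highest-frequency component: 60 Hz.
Nyquist rate = 2 × 60 Hz = 120 Hz.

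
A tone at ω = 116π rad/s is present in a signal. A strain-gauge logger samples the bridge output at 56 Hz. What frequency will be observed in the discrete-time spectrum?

2 Hz

ω = 116π rad/s → f = ω/(2π) = 58 Hz.
58 Hz mod fs = 2 Hz.
2 Hz ≤ fs/2 = 28 Hz, appears at 2 Hz.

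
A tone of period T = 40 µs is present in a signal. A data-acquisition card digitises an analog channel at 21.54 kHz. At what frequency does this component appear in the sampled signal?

3.46 kHz

T = 40 µs → f = 1/T = 25 kHz.
25 kHz mod fs = 3.46 kHz.
3.46 kHz ≤ fs/2 = 10.77 kHz, appears at 3.46 kHz.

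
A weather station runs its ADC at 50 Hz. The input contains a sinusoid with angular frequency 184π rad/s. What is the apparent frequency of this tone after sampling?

ω = 184π rad/s → f = ω/(2π) = 92 Hz.
92 Hz mod fs = 42 Hz.
42 Hz > fs/2 = 25 Hz, folds to fs − 42 Hz = 8 Hz.

8 Hz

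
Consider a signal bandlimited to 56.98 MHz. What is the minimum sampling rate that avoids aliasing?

113.96 MHz

Nyquist rate = 2 × 56.98 MHz = 113.96 MHz.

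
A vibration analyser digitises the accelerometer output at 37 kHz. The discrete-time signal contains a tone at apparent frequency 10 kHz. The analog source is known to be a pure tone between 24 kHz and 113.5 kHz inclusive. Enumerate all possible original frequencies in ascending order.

27 kHz, 47 kHz, 64 kHz, 84 kHz, 101 kHz

Frequencies that alias to 10 kHz are k·fs ± 10 kHz for integer k ≥ 0.
k=0: 10 kHz.
k=1: 27 kHz, 47 kHz.
k=2: 64 kHz, 84 kHz.
k=3: 101 kHz, 121 kHz.
k=4: 138 kHz, 158 kHz.
Within [24 kHz, 113.5 kHz]: 27 kHz, 47 kHz, 64 kHz, 84 kHz, 101 kHz.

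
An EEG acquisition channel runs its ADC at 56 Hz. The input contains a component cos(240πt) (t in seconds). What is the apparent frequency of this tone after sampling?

8 Hz

ω = 240π rad/s → f = ω/(2π) = 120 Hz.
120 Hz mod fs = 8 Hz.
8 Hz ≤ fs/2 = 28 Hz, appears at 8 Hz.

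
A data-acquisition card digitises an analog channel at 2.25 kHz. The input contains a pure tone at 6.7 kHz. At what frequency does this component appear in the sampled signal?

6.7 kHz mod fs = 2.2 kHz.
2.2 kHz > fs/2 = 1.125 kHz, folds to fs − 2.2 kHz = 0.05 kHz.

0.05 kHz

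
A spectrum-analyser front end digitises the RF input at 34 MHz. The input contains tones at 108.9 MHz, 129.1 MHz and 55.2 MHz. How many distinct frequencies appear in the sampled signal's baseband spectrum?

fs/2 = 17 MHz.
108.9 MHz mod fs = 6.9 MHz.
6.9 MHz ≤ fs/2 = 17 MHz, appears at 6.9 MHz.
129.1 MHz mod fs = 27.1 MHz.
27.1 MHz > fs/2 = 17 MHz, folds to fs − 27.1 MHz = 6.9 MHz.
55.2 MHz mod fs = 21.2 MHz.
21.2 MHz > fs/2 = 17 MHz, folds to fs − 21.2 MHz = 12.8 MHz.
Distinct values: {6.9 MHz, 12.8 MHz} → 2.

2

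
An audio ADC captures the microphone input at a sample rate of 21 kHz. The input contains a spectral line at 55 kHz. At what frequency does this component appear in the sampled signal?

55 kHz mod fs = 13 kHz.
13 kHz > fs/2 = 10.5 kHz, folds to fs − 13 kHz = 8 kHz.

8 kHz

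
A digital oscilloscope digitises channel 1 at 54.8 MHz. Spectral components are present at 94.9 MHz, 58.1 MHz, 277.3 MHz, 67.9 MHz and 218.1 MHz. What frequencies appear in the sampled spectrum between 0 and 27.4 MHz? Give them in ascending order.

fs/2 = 27.4 MHz.
94.9 MHz mod fs = 40.1 MHz.
40.1 MHz > fs/2 = 27.4 MHz, folds to fs − 40.1 MHz = 14.7 MHz.
58.1 MHz mod fs = 3.3 MHz.
3.3 MHz ≤ fs/2 = 27.4 MHz, appears at 3.3 MHz.
277.3 MHz mod fs = 3.3 MHz.
3.3 MHz ≤ fs/2 = 27.4 MHz, appears at 3.3 MHz.
67.9 MHz mod fs = 13.1 MHz.
13.1 MHz ≤ fs/2 = 27.4 MHz, appears at 13.1 MHz.
218.1 MHz mod fs = 53.7 MHz.
53.7 MHz > fs/2 = 27.4 MHz, folds to fs − 53.7 MHz = 1.1 MHz.
Distinct values: {1.1 MHz, 3.3 MHz, 13.1 MHz, 14.7 MHz}.

1.1 MHz, 3.3 MHz, 13.1 MHz, 14.7 MHz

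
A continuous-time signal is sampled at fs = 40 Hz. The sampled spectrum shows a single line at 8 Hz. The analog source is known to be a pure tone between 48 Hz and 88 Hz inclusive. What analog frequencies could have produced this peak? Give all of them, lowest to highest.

Frequencies that alias to 8 Hz are k·fs ± 8 Hz for integer k ≥ 0.
k=0: 8 Hz.
k=1: 32 Hz, 48 Hz.
k=2: 72 Hz, 88 Hz.
k=3: 112 Hz, 128 Hz.
Within [48 Hz, 88 Hz]: 48 Hz, 72 Hz, 88 Hz.

48 Hz, 72 Hz, 88 Hz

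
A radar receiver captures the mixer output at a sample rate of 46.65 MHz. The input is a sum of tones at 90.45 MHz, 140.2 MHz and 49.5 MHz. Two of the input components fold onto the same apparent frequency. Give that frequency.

2.85 MHz

fs/2 = 23.325 MHz.
90.45 MHz mod fs = 43.8 MHz.
43.8 MHz > fs/2 = 23.325 MHz, folds to fs − 43.8 MHz = 2.85 MHz.
140.2 MHz mod fs = 0.25 MHz.
0.25 MHz ≤ fs/2 = 23.325 MHz, appears at 0.25 MHz.
49.5 MHz mod fs = 2.85 MHz.
2.85 MHz ≤ fs/2 = 23.325 MHz, appears at 2.85 MHz.
49.5 MHz and 90.45 MHz both map to 2.85 MHz.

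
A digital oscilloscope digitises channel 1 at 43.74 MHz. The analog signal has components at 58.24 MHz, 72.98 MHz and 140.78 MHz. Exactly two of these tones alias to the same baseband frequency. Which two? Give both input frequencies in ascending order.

fs/2 = 21.87 MHz.
58.24 MHz mod fs = 14.5 MHz.
14.5 MHz ≤ fs/2 = 21.87 MHz, appears at 14.5 MHz.
72.98 MHz mod fs = 29.24 MHz.
29.24 MHz > fs/2 = 21.87 MHz, folds to fs − 29.24 MHz = 14.5 MHz.
140.78 MHz mod fs = 9.56 MHz.
9.56 MHz ≤ fs/2 = 21.87 MHz, appears at 9.56 MHz.
58.24 MHz and 72.98 MHz both map to 14.5 MHz.

58.24 MHz, 72.98 MHz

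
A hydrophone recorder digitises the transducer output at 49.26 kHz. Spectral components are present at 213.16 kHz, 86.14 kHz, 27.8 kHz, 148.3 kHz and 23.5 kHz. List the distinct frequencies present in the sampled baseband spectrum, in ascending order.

fs/2 = 24.63 kHz.
213.16 kHz mod fs = 16.12 kHz.
16.12 kHz ≤ fs/2 = 24.63 kHz, appears at 16.12 kHz.
86.14 kHz mod fs = 36.88 kHz.
36.88 kHz > fs/2 = 24.63 kHz, folds to fs − 36.88 kHz = 12.38 kHz.
27.8 kHz > fs/2 = 24.63 kHz, folds to fs − 27.8 kHz = 21.46 kHz.
148.3 kHz mod fs = 0.52 kHz.
0.52 kHz ≤ fs/2 = 24.63 kHz, appears at 0.52 kHz.
23.5 kHz ≤ fs/2 = 24.63 kHz, passes unchanged.
Distinct values: {0.52 kHz, 12.38 kHz, 16.12 kHz, 21.46 kHz, 23.5 kHz}.

0.52 kHz, 12.38 kHz, 16.12 kHz, 21.46 kHz, 23.5 kHz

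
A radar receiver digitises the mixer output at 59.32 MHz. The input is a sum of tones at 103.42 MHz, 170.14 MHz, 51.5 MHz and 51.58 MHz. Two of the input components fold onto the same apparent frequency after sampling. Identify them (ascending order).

fs/2 = 29.66 MHz.
103.42 MHz mod fs = 44.1 MHz.
44.1 MHz > fs/2 = 29.66 MHz, folds to fs − 44.1 MHz = 15.22 MHz.
170.14 MHz mod fs = 51.5 MHz.
51.5 MHz > fs/2 = 29.66 MHz, folds to fs − 51.5 MHz = 7.82 MHz.
51.5 MHz > fs/2 = 29.66 MHz, folds to fs − 51.5 MHz = 7.82 MHz.
51.58 MHz > fs/2 = 29.66 MHz, folds to fs − 51.58 MHz = 7.74 MHz.
51.5 MHz and 170.14 MHz both map to 7.82 MHz.

51.5 MHz, 170.14 MHz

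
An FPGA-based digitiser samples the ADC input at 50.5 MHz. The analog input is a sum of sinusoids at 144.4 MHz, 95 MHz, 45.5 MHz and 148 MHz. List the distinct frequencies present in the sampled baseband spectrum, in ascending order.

3.5 MHz, 5 MHz, 6 MHz, 7.1 MHz

fs/2 = 25.25 MHz.
144.4 MHz mod fs = 43.4 MHz.
43.4 MHz > fs/2 = 25.25 MHz, folds to fs − 43.4 MHz = 7.1 MHz.
95 MHz mod fs = 44.5 MHz.
44.5 MHz > fs/2 = 25.25 MHz, folds to fs − 44.5 MHz = 6 MHz.
45.5 MHz > fs/2 = 25.25 MHz, folds to fs − 45.5 MHz = 5 MHz.
148 MHz mod fs = 47 MHz.
47 MHz > fs/2 = 25.25 MHz, folds to fs − 47 MHz = 3.5 MHz.
Distinct values: {3.5 MHz, 5 MHz, 6 MHz, 7.1 MHz}.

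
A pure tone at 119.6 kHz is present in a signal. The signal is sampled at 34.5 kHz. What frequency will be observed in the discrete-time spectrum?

16.1 kHz

119.6 kHz mod fs = 16.1 kHz.
16.1 kHz ≤ fs/2 = 17.25 kHz, appears at 16.1 kHz.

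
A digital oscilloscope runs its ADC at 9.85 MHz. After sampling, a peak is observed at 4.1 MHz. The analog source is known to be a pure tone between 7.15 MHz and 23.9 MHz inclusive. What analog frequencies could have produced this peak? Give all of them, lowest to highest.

Frequencies that alias to 4.1 MHz are k·fs ± 4.1 MHz for integer k ≥ 0.
k=0: 4.1 MHz.
k=1: 5.75 MHz, 13.95 MHz.
k=2: 15.6 MHz, 23.8 MHz.
k=3: 25.45 MHz, 33.65 MHz.
Within [7.15 MHz, 23.9 MHz]: 13.95 MHz, 15.6 MHz, 23.8 MHz.

13.95 MHz, 15.6 MHz, 23.8 MHz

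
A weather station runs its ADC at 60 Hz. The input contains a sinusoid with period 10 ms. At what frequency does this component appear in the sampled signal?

20 Hz

T = 10 ms → f = 1/T = 100 Hz.
100 Hz mod fs = 40 Hz.
40 Hz > fs/2 = 30 Hz, folds to fs − 40 Hz = 20 Hz.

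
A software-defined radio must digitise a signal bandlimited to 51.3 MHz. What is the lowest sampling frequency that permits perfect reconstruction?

102.6 MHz

Nyquist rate = 2 × 51.3 MHz = 102.6 MHz.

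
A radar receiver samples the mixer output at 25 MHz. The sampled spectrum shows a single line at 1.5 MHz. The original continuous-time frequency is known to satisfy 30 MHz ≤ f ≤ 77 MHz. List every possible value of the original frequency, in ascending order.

48.5 MHz, 51.5 MHz, 73.5 MHz, 76.5 MHz

Frequencies that alias to 1.5 MHz are k·fs ± 1.5 MHz for integer k ≥ 0.
k=0: 1.5 MHz.
k=1: 23.5 MHz, 26.5 MHz.
k=2: 48.5 MHz, 51.5 MHz.
k=3: 73.5 MHz, 76.5 MHz.
k=4: 98.5 MHz, 101.5 MHz.
Within [30 MHz, 77 MHz]: 48.5 MHz, 51.5 MHz, 73.5 MHz, 76.5 MHz.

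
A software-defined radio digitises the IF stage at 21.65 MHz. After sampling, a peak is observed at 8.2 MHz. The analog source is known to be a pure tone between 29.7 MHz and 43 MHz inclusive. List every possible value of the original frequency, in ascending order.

Frequencies that alias to 8.2 MHz are k·fs ± 8.2 MHz for integer k ≥ 0.
k=0: 8.2 MHz.
k=1: 13.45 MHz, 29.85 MHz.
k=2: 35.1 MHz, 51.5 MHz.
k=3: 56.75 MHz, 73.15 MHz.
Within [29.7 MHz, 43 MHz]: 29.85 MHz, 35.1 MHz.

29.85 MHz, 35.1 MHz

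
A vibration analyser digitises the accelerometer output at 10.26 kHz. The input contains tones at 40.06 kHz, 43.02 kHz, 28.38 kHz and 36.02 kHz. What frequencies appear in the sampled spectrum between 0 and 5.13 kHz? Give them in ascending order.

0.98 kHz, 1.98 kHz, 2.4 kHz, 5.02 kHz

fs/2 = 5.13 kHz.
40.06 kHz mod fs = 9.28 kHz.
9.28 kHz > fs/2 = 5.13 kHz, folds to fs − 9.28 kHz = 0.98 kHz.
43.02 kHz mod fs = 1.98 kHz.
1.98 kHz ≤ fs/2 = 5.13 kHz, appears at 1.98 kHz.
28.38 kHz mod fs = 7.86 kHz.
7.86 kHz > fs/2 = 5.13 kHz, folds to fs − 7.86 kHz = 2.4 kHz.
36.02 kHz mod fs = 5.24 kHz.
5.24 kHz > fs/2 = 5.13 kHz, folds to fs − 5.24 kHz = 5.02 kHz.
Distinct values: {0.98 kHz, 1.98 kHz, 2.4 kHz, 5.02 kHz}.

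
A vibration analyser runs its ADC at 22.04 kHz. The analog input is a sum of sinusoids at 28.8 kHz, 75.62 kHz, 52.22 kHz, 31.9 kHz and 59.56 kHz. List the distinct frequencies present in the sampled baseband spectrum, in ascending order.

6.56 kHz, 6.76 kHz, 8.14 kHz, 9.5 kHz, 9.86 kHz

fs/2 = 11.02 kHz.
28.8 kHz mod fs = 6.76 kHz.
6.76 kHz ≤ fs/2 = 11.02 kHz, appears at 6.76 kHz.
75.62 kHz mod fs = 9.5 kHz.
9.5 kHz ≤ fs/2 = 11.02 kHz, appears at 9.5 kHz.
52.22 kHz mod fs = 8.14 kHz.
8.14 kHz ≤ fs/2 = 11.02 kHz, appears at 8.14 kHz.
31.9 kHz mod fs = 9.86 kHz.
9.86 kHz ≤ fs/2 = 11.02 kHz, appears at 9.86 kHz.
59.56 kHz mod fs = 15.48 kHz.
15.48 kHz > fs/2 = 11.02 kHz, folds to fs − 15.48 kHz = 6.56 kHz.
Distinct values: {6.56 kHz, 6.76 kHz, 8.14 kHz, 9.5 kHz, 9.86 kHz}.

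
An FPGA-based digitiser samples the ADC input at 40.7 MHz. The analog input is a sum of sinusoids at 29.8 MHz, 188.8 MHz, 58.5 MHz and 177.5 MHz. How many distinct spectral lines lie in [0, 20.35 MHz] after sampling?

3

fs/2 = 20.35 MHz.
29.8 MHz > fs/2 = 20.35 MHz, folds to fs − 29.8 MHz = 10.9 MHz.
188.8 MHz mod fs = 26 MHz.
26 MHz > fs/2 = 20.35 MHz, folds to fs − 26 MHz = 14.7 MHz.
58.5 MHz mod fs = 17.8 MHz.
17.8 MHz ≤ fs/2 = 20.35 MHz, appears at 17.8 MHz.
177.5 MHz mod fs = 14.7 MHz.
14.7 MHz ≤ fs/2 = 20.35 MHz, appears at 14.7 MHz.
Distinct values: {10.9 MHz, 14.7 MHz, 17.8 MHz} → 3.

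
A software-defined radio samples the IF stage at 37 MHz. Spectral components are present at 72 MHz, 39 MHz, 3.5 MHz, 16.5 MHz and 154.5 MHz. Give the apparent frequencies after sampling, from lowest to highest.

fs/2 = 18.5 MHz.
72 MHz mod fs = 35 MHz.
35 MHz > fs/2 = 18.5 MHz, folds to fs − 35 MHz = 2 MHz.
39 MHz mod fs = 2 MHz.
2 MHz ≤ fs/2 = 18.5 MHz, appears at 2 MHz.
3.5 MHz ≤ fs/2 = 18.5 MHz, passes unchanged.
16.5 MHz ≤ fs/2 = 18.5 MHz, passes unchanged.
154.5 MHz mod fs = 6.5 MHz.
6.5 MHz ≤ fs/2 = 18.5 MHz, appears at 6.5 MHz.
Distinct values: {2 MHz, 3.5 MHz, 6.5 MHz, 16.5 MHz}.

2 MHz, 3.5 MHz, 6.5 MHz, 16.5 MHz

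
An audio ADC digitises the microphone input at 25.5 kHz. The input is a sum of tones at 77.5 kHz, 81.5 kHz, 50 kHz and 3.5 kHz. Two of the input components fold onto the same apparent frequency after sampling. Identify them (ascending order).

50 kHz, 77.5 kHz

fs/2 = 12.75 kHz.
77.5 kHz mod fs = 1 kHz.
1 kHz ≤ fs/2 = 12.75 kHz, appears at 1 kHz.
81.5 kHz mod fs = 5 kHz.
5 kHz ≤ fs/2 = 12.75 kHz, appears at 5 kHz.
50 kHz mod fs = 24.5 kHz.
24.5 kHz > fs/2 = 12.75 kHz, folds to fs − 24.5 kHz = 1 kHz.
3.5 kHz ≤ fs/2 = 12.75 kHz, passes unchanged.
50 kHz and 77.5 kHz both map to 1 kHz.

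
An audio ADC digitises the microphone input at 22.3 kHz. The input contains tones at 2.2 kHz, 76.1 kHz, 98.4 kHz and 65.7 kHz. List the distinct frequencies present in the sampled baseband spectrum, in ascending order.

fs/2 = 11.15 kHz.
2.2 kHz ≤ fs/2 = 11.15 kHz, passes unchanged.
76.1 kHz mod fs = 9.2 kHz.
9.2 kHz ≤ fs/2 = 11.15 kHz, appears at 9.2 kHz.
98.4 kHz mod fs = 9.2 kHz.
9.2 kHz ≤ fs/2 = 11.15 kHz, appears at 9.2 kHz.
65.7 kHz mod fs = 21.1 kHz.
21.1 kHz > fs/2 = 11.15 kHz, folds to fs − 21.1 kHz = 1.2 kHz.
Distinct values: {1.2 kHz, 2.2 kHz, 9.2 kHz}.

1.2 kHz, 2.2 kHz, 9.2 kHz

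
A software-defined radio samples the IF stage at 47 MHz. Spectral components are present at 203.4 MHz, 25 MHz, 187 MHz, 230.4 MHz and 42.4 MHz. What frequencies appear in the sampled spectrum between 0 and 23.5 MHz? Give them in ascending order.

fs/2 = 23.5 MHz.
203.4 MHz mod fs = 15.4 MHz.
15.4 MHz ≤ fs/2 = 23.5 MHz, appears at 15.4 MHz.
25 MHz > fs/2 = 23.5 MHz, folds to fs − 25 MHz = 22 MHz.
187 MHz mod fs = 46 MHz.
46 MHz > fs/2 = 23.5 MHz, folds to fs − 46 MHz = 1 MHz.
230.4 MHz mod fs = 42.4 MHz.
42.4 MHz > fs/2 = 23.5 MHz, folds to fs − 42.4 MHz = 4.6 MHz.
42.4 MHz > fs/2 = 23.5 MHz, folds to fs − 42.4 MHz = 4.6 MHz.
Distinct values: {1 MHz, 4.6 MHz, 15.4 MHz, 22 MHz}.

1 MHz, 4.6 MHz, 15.4 MHz, 22 MHz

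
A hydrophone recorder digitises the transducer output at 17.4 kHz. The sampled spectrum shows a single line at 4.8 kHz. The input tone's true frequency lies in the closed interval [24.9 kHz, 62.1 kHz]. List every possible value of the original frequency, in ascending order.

30 kHz, 39.6 kHz, 47.4 kHz, 57 kHz

Frequencies that alias to 4.8 kHz are k·fs ± 4.8 kHz for integer k ≥ 0.
k=0: 4.8 kHz.
k=1: 12.6 kHz, 22.2 kHz.
k=2: 30 kHz, 39.6 kHz.
k=3: 47.4 kHz, 57 kHz.
k=4: 64.8 kHz, 74.4 kHz.
Within [24.9 kHz, 62.1 kHz]: 30 kHz, 39.6 kHz, 47.4 kHz, 57 kHz.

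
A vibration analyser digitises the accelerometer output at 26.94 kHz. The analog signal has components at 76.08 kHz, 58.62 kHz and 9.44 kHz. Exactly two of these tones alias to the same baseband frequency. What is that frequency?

fs/2 = 13.47 kHz.
76.08 kHz mod fs = 22.2 kHz.
22.2 kHz > fs/2 = 13.47 kHz, folds to fs − 22.2 kHz = 4.74 kHz.
58.62 kHz mod fs = 4.74 kHz.
4.74 kHz ≤ fs/2 = 13.47 kHz, appears at 4.74 kHz.
9.44 kHz ≤ fs/2 = 13.47 kHz, passes unchanged.
58.62 kHz and 76.08 kHz both map to 4.74 kHz.

4.74 kHz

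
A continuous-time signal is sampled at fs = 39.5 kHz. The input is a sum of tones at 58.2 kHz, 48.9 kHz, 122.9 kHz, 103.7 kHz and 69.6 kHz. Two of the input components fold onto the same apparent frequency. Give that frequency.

fs/2 = 19.75 kHz.
58.2 kHz mod fs = 18.7 kHz.
18.7 kHz ≤ fs/2 = 19.75 kHz, appears at 18.7 kHz.
48.9 kHz mod fs = 9.4 kHz.
9.4 kHz ≤ fs/2 = 19.75 kHz, appears at 9.4 kHz.
122.9 kHz mod fs = 4.4 kHz.
4.4 kHz ≤ fs/2 = 19.75 kHz, appears at 4.4 kHz.
103.7 kHz mod fs = 24.7 kHz.
24.7 kHz > fs/2 = 19.75 kHz, folds to fs − 24.7 kHz = 14.8 kHz.
69.6 kHz mod fs = 30.1 kHz.
30.1 kHz > fs/2 = 19.75 kHz, folds to fs − 30.1 kHz = 9.4 kHz.
48.9 kHz and 69.6 kHz both map to 9.4 kHz.

9.4 kHz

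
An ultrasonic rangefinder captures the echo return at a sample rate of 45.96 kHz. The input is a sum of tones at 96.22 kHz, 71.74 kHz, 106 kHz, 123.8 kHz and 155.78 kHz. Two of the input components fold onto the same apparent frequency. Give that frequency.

14.08 kHz

fs/2 = 22.98 kHz.
96.22 kHz mod fs = 4.3 kHz.
4.3 kHz ≤ fs/2 = 22.98 kHz, appears at 4.3 kHz.
71.74 kHz mod fs = 25.78 kHz.
25.78 kHz > fs/2 = 22.98 kHz, folds to fs − 25.78 kHz = 20.18 kHz.
106 kHz mod fs = 14.08 kHz.
14.08 kHz ≤ fs/2 = 22.98 kHz, appears at 14.08 kHz.
123.8 kHz mod fs = 31.88 kHz.
31.88 kHz > fs/2 = 22.98 kHz, folds to fs − 31.88 kHz = 14.08 kHz.
155.78 kHz mod fs = 17.9 kHz.
17.9 kHz ≤ fs/2 = 22.98 kHz, appears at 17.9 kHz.
106 kHz and 123.8 kHz both map to 14.08 kHz.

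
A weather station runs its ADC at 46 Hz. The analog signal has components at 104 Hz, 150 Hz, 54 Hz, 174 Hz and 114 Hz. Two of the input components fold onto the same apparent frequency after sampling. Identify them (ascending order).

fs/2 = 23 Hz.
104 Hz mod fs = 12 Hz.
12 Hz ≤ fs/2 = 23 Hz, appears at 12 Hz.
150 Hz mod fs = 12 Hz.
12 Hz ≤ fs/2 = 23 Hz, appears at 12 Hz.
54 Hz mod fs = 8 Hz.
8 Hz ≤ fs/2 = 23 Hz, appears at 8 Hz.
174 Hz mod fs = 36 Hz.
36 Hz > fs/2 = 23 Hz, folds to fs − 36 Hz = 10 Hz.
114 Hz mod fs = 22 Hz.
22 Hz ≤ fs/2 = 23 Hz, appears at 22 Hz.
104 Hz and 150 Hz both map to 12 Hz.

104 Hz, 150 Hz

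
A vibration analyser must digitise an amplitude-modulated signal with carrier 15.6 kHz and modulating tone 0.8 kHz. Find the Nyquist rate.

32.8 kHz

AM sidebands sit at fc ± fm = 14.8 kHz and 16.4 kHz.
Highest-frequency component: 16.4 kHz.
Nyquist rate = 2 × 16.4 kHz = 32.8 kHz.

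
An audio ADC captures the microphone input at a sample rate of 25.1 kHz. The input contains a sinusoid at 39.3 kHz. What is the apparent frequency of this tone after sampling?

39.3 kHz mod fs = 14.2 kHz.
14.2 kHz > fs/2 = 12.55 kHz, folds to fs − 14.2 kHz = 10.9 kHz.

10.9 kHz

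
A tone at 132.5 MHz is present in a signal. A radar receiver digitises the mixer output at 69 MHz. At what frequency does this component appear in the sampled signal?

5.5 MHz

132.5 MHz mod fs = 63.5 MHz.
63.5 MHz > fs/2 = 34.5 MHz, folds to fs − 63.5 MHz = 5.5 MHz.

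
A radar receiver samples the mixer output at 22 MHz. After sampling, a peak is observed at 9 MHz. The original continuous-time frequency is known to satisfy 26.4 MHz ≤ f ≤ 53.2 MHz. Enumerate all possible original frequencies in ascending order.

31 MHz, 35 MHz, 53 MHz

Frequencies that alias to 9 MHz are k·fs ± 9 MHz for integer k ≥ 0.
k=0: 9 MHz.
k=1: 13 MHz, 31 MHz.
k=2: 35 MHz, 53 MHz.
k=3: 57 MHz, 75 MHz.
Within [26.4 MHz, 53.2 MHz]: 31 MHz, 35 MHz, 53 MHz.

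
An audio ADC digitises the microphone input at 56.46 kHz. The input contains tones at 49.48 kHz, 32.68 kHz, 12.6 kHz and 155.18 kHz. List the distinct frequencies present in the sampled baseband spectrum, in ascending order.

fs/2 = 28.23 kHz.
49.48 kHz > fs/2 = 28.23 kHz, folds to fs − 49.48 kHz = 6.98 kHz.
32.68 kHz > fs/2 = 28.23 kHz, folds to fs − 32.68 kHz = 23.78 kHz.
12.6 kHz ≤ fs/2 = 28.23 kHz, passes unchanged.
155.18 kHz mod fs = 42.26 kHz.
42.26 kHz > fs/2 = 28.23 kHz, folds to fs − 42.26 kHz = 14.2 kHz.
Distinct values: {6.98 kHz, 12.6 kHz, 14.2 kHz, 23.78 kHz}.

6.98 kHz, 12.6 kHz, 14.2 kHz, 23.78 kHz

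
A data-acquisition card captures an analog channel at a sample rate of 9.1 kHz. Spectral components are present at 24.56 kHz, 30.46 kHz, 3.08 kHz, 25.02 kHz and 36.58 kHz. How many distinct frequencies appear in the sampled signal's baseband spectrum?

fs/2 = 4.55 kHz.
24.56 kHz mod fs = 6.36 kHz.
6.36 kHz > fs/2 = 4.55 kHz, folds to fs − 6.36 kHz = 2.74 kHz.
30.46 kHz mod fs = 3.16 kHz.
3.16 kHz ≤ fs/2 = 4.55 kHz, appears at 3.16 kHz.
3.08 kHz ≤ fs/2 = 4.55 kHz, passes unchanged.
25.02 kHz mod fs = 6.82 kHz.
6.82 kHz > fs/2 = 4.55 kHz, folds to fs − 6.82 kHz = 2.28 kHz.
36.58 kHz mod fs = 0.18 kHz.
0.18 kHz ≤ fs/2 = 4.55 kHz, appears at 0.18 kHz.
Distinct values: {0.18 kHz, 2.28 kHz, 2.74 kHz, 3.08 kHz, 3.16 kHz} → 5.

5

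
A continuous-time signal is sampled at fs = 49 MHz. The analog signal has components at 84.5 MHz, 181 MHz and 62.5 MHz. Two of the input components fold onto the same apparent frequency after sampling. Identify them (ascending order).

62.5 MHz, 84.5 MHz

fs/2 = 24.5 MHz.
84.5 MHz mod fs = 35.5 MHz.
35.5 MHz > fs/2 = 24.5 MHz, folds to fs − 35.5 MHz = 13.5 MHz.
181 MHz mod fs = 34 MHz.
34 MHz > fs/2 = 24.5 MHz, folds to fs − 34 MHz = 15 MHz.
62.5 MHz mod fs = 13.5 MHz.
13.5 MHz ≤ fs/2 = 24.5 MHz, appears at 13.5 MHz.
62.5 MHz and 84.5 MHz both map to 13.5 MHz.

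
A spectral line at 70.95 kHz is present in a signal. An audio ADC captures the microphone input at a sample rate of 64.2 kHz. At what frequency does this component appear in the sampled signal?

70.95 kHz mod fs = 6.75 kHz.
6.75 kHz ≤ fs/2 = 32.1 kHz, appears at 6.75 kHz.

6.75 kHz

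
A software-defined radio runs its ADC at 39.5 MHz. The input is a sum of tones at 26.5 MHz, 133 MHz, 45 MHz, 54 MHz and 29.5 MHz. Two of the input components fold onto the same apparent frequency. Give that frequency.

fs/2 = 19.75 MHz.
26.5 MHz > fs/2 = 19.75 MHz, folds to fs − 26.5 MHz = 13 MHz.
133 MHz mod fs = 14.5 MHz.
14.5 MHz ≤ fs/2 = 19.75 MHz, appears at 14.5 MHz.
45 MHz mod fs = 5.5 MHz.
5.5 MHz ≤ fs/2 = 19.75 MHz, appears at 5.5 MHz.
54 MHz mod fs = 14.5 MHz.
14.5 MHz ≤ fs/2 = 19.75 MHz, appears at 14.5 MHz.
29.5 MHz > fs/2 = 19.75 MHz, folds to fs − 29.5 MHz = 10 MHz.
54 MHz and 133 MHz both map to 14.5 MHz.

14.5 MHz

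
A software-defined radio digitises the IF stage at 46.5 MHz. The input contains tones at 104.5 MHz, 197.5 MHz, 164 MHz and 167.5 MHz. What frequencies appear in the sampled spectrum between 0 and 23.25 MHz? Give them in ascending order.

fs/2 = 23.25 MHz.
104.5 MHz mod fs = 11.5 MHz.
11.5 MHz ≤ fs/2 = 23.25 MHz, appears at 11.5 MHz.
197.5 MHz mod fs = 11.5 MHz.
11.5 MHz ≤ fs/2 = 23.25 MHz, appears at 11.5 MHz.
164 MHz mod fs = 24.5 MHz.
24.5 MHz > fs/2 = 23.25 MHz, folds to fs − 24.5 MHz = 22 MHz.
167.5 MHz mod fs = 28 MHz.
28 MHz > fs/2 = 23.25 MHz, folds to fs − 28 MHz = 18.5 MHz.
Distinct values: {11.5 MHz, 18.5 MHz, 22 MHz}.

11.5 MHz, 18.5 MHz, 22 MHz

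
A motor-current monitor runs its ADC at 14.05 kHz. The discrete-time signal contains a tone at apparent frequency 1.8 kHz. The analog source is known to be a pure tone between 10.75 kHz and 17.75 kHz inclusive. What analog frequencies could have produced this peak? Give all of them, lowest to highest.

Frequencies that alias to 1.8 kHz are k·fs ± 1.8 kHz for integer k ≥ 0.
k=0: 1.8 kHz.
k=1: 12.25 kHz, 15.85 kHz.
k=2: 26.3 kHz, 29.9 kHz.
Within [10.75 kHz, 17.75 kHz]: 12.25 kHz, 15.85 kHz.

12.25 kHz, 15.85 kHz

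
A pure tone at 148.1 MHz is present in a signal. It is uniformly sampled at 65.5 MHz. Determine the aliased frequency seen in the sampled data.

17.1 MHz

148.1 MHz mod fs = 17.1 MHz.
17.1 MHz ≤ fs/2 = 32.75 MHz, appears at 17.1 MHz.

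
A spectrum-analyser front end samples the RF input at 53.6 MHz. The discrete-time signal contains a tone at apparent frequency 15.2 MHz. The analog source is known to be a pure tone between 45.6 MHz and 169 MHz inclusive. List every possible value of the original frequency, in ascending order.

Frequencies that alias to 15.2 MHz are k·fs ± 15.2 MHz for integer k ≥ 0.
k=0: 15.2 MHz.
k=1: 38.4 MHz, 68.8 MHz.
k=2: 92 MHz, 122.4 MHz.
k=3: 145.6 MHz, 176 MHz.
k=4: 199.2 MHz, 229.6 MHz.
Within [45.6 MHz, 169 MHz]: 68.8 MHz, 92 MHz, 122.4 MHz, 145.6 MHz.

68.8 MHz, 92 MHz, 122.4 MHz, 145.6 MHz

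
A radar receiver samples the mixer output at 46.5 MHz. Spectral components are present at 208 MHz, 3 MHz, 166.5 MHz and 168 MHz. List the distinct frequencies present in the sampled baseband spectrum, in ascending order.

fs/2 = 23.25 MHz.
208 MHz mod fs = 22 MHz.
22 MHz ≤ fs/2 = 23.25 MHz, appears at 22 MHz.
3 MHz ≤ fs/2 = 23.25 MHz, passes unchanged.
166.5 MHz mod fs = 27 MHz.
27 MHz > fs/2 = 23.25 MHz, folds to fs − 27 MHz = 19.5 MHz.
168 MHz mod fs = 28.5 MHz.
28.5 MHz > fs/2 = 23.25 MHz, folds to fs − 28.5 MHz = 18 MHz.
Distinct values: {3 MHz, 18 MHz, 19.5 MHz, 22 MHz}.

3 MHz, 18 MHz, 19.5 MHz, 22 MHz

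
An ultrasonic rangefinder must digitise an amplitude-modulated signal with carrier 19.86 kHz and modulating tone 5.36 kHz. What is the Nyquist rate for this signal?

AM sidebands sit at fc ± fm = 14.5 kHz and 25.22 kHz.
Highest-frequency component: 25.22 kHz.
Nyquist rate = 2 × 25.22 kHz = 50.44 kHz.

50.44 kHz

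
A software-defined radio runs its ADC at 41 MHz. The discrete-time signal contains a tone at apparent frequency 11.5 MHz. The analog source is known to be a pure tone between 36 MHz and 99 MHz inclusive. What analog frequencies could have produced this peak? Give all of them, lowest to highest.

Frequencies that alias to 11.5 MHz are k·fs ± 11.5 MHz for integer k ≥ 0.
k=0: 11.5 MHz.
k=1: 29.5 MHz, 52.5 MHz.
k=2: 70.5 MHz, 93.5 MHz.
k=3: 111.5 MHz, 134.5 MHz.
Within [36 MHz, 99 MHz]: 52.5 MHz, 70.5 MHz, 93.5 MHz.

52.5 MHz, 70.5 MHz, 93.5 MHz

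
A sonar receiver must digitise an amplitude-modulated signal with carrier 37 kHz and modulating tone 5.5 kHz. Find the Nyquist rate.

AM sidebands sit at fc ± fm = 31.5 kHz and 42.5 kHz.
Highest-frequency component: 42.5 kHz.
Nyquist rate = 2 × 42.5 kHz = 85 kHz.

85 kHz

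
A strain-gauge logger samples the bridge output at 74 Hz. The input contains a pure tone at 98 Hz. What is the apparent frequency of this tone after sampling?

24 Hz

98 Hz mod fs = 24 Hz.
24 Hz ≤ fs/2 = 37 Hz, appears at 24 Hz.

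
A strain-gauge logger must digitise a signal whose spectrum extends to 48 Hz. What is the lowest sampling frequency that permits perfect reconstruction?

96 Hz

Nyquist rate = 2 × 48 Hz = 96 Hz.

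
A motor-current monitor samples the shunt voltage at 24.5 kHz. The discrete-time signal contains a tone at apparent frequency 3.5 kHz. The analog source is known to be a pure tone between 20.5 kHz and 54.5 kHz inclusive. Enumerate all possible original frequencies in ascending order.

21 kHz, 28 kHz, 45.5 kHz, 52.5 kHz

Frequencies that alias to 3.5 kHz are k·fs ± 3.5 kHz for integer k ≥ 0.
k=0: 3.5 kHz.
k=1: 21 kHz, 28 kHz.
k=2: 45.5 kHz, 52.5 kHz.
k=3: 70 kHz, 77 kHz.
Within [20.5 kHz, 54.5 kHz]: 21 kHz, 28 kHz, 45.5 kHz, 52.5 kHz.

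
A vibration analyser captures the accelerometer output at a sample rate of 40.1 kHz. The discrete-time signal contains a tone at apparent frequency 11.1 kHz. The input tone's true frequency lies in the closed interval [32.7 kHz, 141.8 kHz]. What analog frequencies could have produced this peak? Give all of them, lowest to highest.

Frequencies that alias to 11.1 kHz are k·fs ± 11.1 kHz for integer k ≥ 0.
k=0: 11.1 kHz.
k=1: 29 kHz, 51.2 kHz.
k=2: 69.1 kHz, 91.3 kHz.
k=3: 109.2 kHz, 131.4 kHz.
k=4: 149.3 kHz, 171.5 kHz.
Within [32.7 kHz, 141.8 kHz]: 51.2 kHz, 69.1 kHz, 91.3 kHz, 109.2 kHz, 131.4 kHz.

51.2 kHz, 69.1 kHz, 91.3 kHz, 109.2 kHz, 131.4 kHz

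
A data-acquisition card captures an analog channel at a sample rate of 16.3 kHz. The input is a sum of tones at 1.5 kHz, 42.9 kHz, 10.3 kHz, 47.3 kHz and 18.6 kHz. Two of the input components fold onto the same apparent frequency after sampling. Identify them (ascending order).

10.3 kHz, 42.9 kHz

fs/2 = 8.15 kHz.
1.5 kHz ≤ fs/2 = 8.15 kHz, passes unchanged.
42.9 kHz mod fs = 10.3 kHz.
10.3 kHz > fs/2 = 8.15 kHz, folds to fs − 10.3 kHz = 6 kHz.
10.3 kHz > fs/2 = 8.15 kHz, folds to fs − 10.3 kHz = 6 kHz.
47.3 kHz mod fs = 14.7 kHz.
14.7 kHz > fs/2 = 8.15 kHz, folds to fs − 14.7 kHz = 1.6 kHz.
18.6 kHz mod fs = 2.3 kHz.
2.3 kHz ≤ fs/2 = 8.15 kHz, appears at 2.3 kHz.
10.3 kHz and 42.9 kHz both map to 6 kHz.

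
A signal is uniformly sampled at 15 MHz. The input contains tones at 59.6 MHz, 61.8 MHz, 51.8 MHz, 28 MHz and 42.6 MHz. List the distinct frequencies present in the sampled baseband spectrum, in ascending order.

fs/2 = 7.5 MHz.
59.6 MHz mod fs = 14.6 MHz.
14.6 MHz > fs/2 = 7.5 MHz, folds to fs − 14.6 MHz = 0.4 MHz.
61.8 MHz mod fs = 1.8 MHz.
1.8 MHz ≤ fs/2 = 7.5 MHz, appears at 1.8 MHz.
51.8 MHz mod fs = 6.8 MHz.
6.8 MHz ≤ fs/2 = 7.5 MHz, appears at 6.8 MHz.
28 MHz mod fs = 13 MHz.
13 MHz > fs/2 = 7.5 MHz, folds to fs − 13 MHz = 2 MHz.
42.6 MHz mod fs = 12.6 MHz.
12.6 MHz > fs/2 = 7.5 MHz, folds to fs − 12.6 MHz = 2.4 MHz.
Distinct values: {0.4 MHz, 1.8 MHz, 2 MHz, 2.4 MHz, 6.8 MHz}.

0.4 MHz, 1.8 MHz, 2 MHz, 2.4 MHz, 6.8 MHz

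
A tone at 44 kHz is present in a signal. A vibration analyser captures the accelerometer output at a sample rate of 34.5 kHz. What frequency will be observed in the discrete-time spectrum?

44 kHz mod fs = 9.5 kHz.
9.5 kHz ≤ fs/2 = 17.25 kHz, appears at 9.5 kHz.

9.5 kHz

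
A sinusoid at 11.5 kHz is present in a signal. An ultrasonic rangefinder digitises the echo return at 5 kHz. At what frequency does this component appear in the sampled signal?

11.5 kHz mod fs = 1.5 kHz.
1.5 kHz ≤ fs/2 = 2.5 kHz, appears at 1.5 kHz.

1.5 kHz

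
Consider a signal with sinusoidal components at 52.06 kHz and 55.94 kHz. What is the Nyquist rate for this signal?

111.88 kHz

Highest-frequency component: 55.94 kHz.
Nyquist rate = 2 × 55.94 kHz = 111.88 kHz.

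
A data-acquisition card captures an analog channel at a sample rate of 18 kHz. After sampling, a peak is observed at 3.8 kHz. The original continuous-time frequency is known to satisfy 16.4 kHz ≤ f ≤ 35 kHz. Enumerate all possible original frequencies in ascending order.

21.8 kHz, 32.2 kHz

Frequencies that alias to 3.8 kHz are k·fs ± 3.8 kHz for integer k ≥ 0.
k=0: 3.8 kHz.
k=1: 14.2 kHz, 21.8 kHz.
k=2: 32.2 kHz, 39.8 kHz.
k=3: 50.2 kHz, 57.8 kHz.
Within [16.4 kHz, 35 kHz]: 21.8 kHz, 32.2 kHz.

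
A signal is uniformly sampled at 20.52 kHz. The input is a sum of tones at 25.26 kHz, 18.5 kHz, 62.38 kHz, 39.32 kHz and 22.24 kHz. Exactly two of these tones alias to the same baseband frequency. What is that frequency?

1.72 kHz

fs/2 = 10.26 kHz.
25.26 kHz mod fs = 4.74 kHz.
4.74 kHz ≤ fs/2 = 10.26 kHz, appears at 4.74 kHz.
18.5 kHz > fs/2 = 10.26 kHz, folds to fs − 18.5 kHz = 2.02 kHz.
62.38 kHz mod fs = 0.82 kHz.
0.82 kHz ≤ fs/2 = 10.26 kHz, appears at 0.82 kHz.
39.32 kHz mod fs = 18.8 kHz.
18.8 kHz > fs/2 = 10.26 kHz, folds to fs − 18.8 kHz = 1.72 kHz.
22.24 kHz mod fs = 1.72 kHz.
1.72 kHz ≤ fs/2 = 10.26 kHz, appears at 1.72 kHz.
22.24 kHz and 39.32 kHz both map to 1.72 kHz.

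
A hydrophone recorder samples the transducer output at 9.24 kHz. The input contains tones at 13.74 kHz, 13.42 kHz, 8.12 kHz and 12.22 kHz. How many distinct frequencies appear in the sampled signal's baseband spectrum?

fs/2 = 4.62 kHz.
13.74 kHz mod fs = 4.5 kHz.
4.5 kHz ≤ fs/2 = 4.62 kHz, appears at 4.5 kHz.
13.42 kHz mod fs = 4.18 kHz.
4.18 kHz ≤ fs/2 = 4.62 kHz, appears at 4.18 kHz.
8.12 kHz > fs/2 = 4.62 kHz, folds to fs − 8.12 kHz = 1.12 kHz.
12.22 kHz mod fs = 2.98 kHz.
2.98 kHz ≤ fs/2 = 4.62 kHz, appears at 2.98 kHz.
Distinct values: {1.12 kHz, 2.98 kHz, 4.18 kHz, 4.5 kHz} → 4.

4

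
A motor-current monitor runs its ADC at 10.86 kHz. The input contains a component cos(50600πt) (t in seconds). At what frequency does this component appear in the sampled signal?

ω = 50600π rad/s → f = ω/(2π) = 25300 Hz = 25.3 kHz.
25.3 kHz mod fs = 3.58 kHz.
3.58 kHz ≤ fs/2 = 5.43 kHz, appears at 3.58 kHz.

3.58 kHz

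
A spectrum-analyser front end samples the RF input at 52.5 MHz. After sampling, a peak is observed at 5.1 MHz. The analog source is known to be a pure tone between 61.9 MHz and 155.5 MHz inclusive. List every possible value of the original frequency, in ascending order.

99.9 MHz, 110.1 MHz, 152.4 MHz

Frequencies that alias to 5.1 MHz are k·fs ± 5.1 MHz for integer k ≥ 0.
k=0: 5.1 MHz.
k=1: 47.4 MHz, 57.6 MHz.
k=2: 99.9 MHz, 110.1 MHz.
k=3: 152.4 MHz, 162.6 MHz.
k=4: 204.9 MHz, 215.1 MHz.
Within [61.9 MHz, 155.5 MHz]: 99.9 MHz, 110.1 MHz, 152.4 MHz.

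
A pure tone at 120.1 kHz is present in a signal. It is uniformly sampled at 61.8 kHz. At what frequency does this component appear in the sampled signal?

3.5 kHz

120.1 kHz mod fs = 58.3 kHz.
58.3 kHz > fs/2 = 30.9 kHz, folds to fs − 58.3 kHz = 3.5 kHz.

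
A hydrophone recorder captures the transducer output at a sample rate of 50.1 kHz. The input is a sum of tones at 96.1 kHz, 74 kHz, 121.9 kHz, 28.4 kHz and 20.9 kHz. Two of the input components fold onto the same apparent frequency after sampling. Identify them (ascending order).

28.4 kHz, 121.9 kHz

fs/2 = 25.05 kHz.
96.1 kHz mod fs = 46 kHz.
46 kHz > fs/2 = 25.05 kHz, folds to fs − 46 kHz = 4.1 kHz.
74 kHz mod fs = 23.9 kHz.
23.9 kHz ≤ fs/2 = 25.05 kHz, appears at 23.9 kHz.
121.9 kHz mod fs = 21.7 kHz.
21.7 kHz ≤ fs/2 = 25.05 kHz, appears at 21.7 kHz.
28.4 kHz > fs/2 = 25.05 kHz, folds to fs − 28.4 kHz = 21.7 kHz.
20.9 kHz ≤ fs/2 = 25.05 kHz, passes unchanged.
28.4 kHz and 121.9 kHz both map to 21.7 kHz.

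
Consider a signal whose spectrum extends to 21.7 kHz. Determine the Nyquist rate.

Nyquist rate = 2 × 21.7 kHz = 43.4 kHz.

43.4 kHz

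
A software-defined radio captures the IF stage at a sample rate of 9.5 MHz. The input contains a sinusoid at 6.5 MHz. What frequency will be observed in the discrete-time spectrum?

6.5 MHz > fs/2 = 4.75 MHz, folds to fs − 6.5 MHz = 3 MHz.

3 MHz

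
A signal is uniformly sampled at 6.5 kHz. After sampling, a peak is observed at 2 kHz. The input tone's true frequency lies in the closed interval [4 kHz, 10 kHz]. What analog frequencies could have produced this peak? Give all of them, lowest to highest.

Frequencies that alias to 2 kHz are k·fs ± 2 kHz for integer k ≥ 0.
k=0: 2 kHz.
k=1: 4.5 kHz, 8.5 kHz.
k=2: 11 kHz, 15 kHz.
Within [4 kHz, 10 kHz]: 4.5 kHz, 8.5 kHz.

4.5 kHz, 8.5 kHz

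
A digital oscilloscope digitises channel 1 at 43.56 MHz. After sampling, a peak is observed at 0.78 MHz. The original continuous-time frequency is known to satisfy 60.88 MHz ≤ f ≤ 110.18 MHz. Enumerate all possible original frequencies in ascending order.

86.34 MHz, 87.9 MHz

Frequencies that alias to 0.78 MHz are k·fs ± 0.78 MHz for integer k ≥ 0.
k=0: 0.78 MHz.
k=1: 42.78 MHz, 44.34 MHz.
k=2: 86.34 MHz, 87.9 MHz.
k=3: 129.9 MHz, 131.46 MHz.
Within [60.88 MHz, 110.18 MHz]: 86.34 MHz, 87.9 MHz.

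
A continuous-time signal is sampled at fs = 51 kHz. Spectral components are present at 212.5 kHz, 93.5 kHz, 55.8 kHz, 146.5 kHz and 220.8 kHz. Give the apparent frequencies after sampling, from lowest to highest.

fs/2 = 25.5 kHz.
212.5 kHz mod fs = 8.5 kHz.
8.5 kHz ≤ fs/2 = 25.5 kHz, appears at 8.5 kHz.
93.5 kHz mod fs = 42.5 kHz.
42.5 kHz > fs/2 = 25.5 kHz, folds to fs − 42.5 kHz = 8.5 kHz.
55.8 kHz mod fs = 4.8 kHz.
4.8 kHz ≤ fs/2 = 25.5 kHz, appears at 4.8 kHz.
146.5 kHz mod fs = 44.5 kHz.
44.5 kHz > fs/2 = 25.5 kHz, folds to fs − 44.5 kHz = 6.5 kHz.
220.8 kHz mod fs = 16.8 kHz.
16.8 kHz ≤ fs/2 = 25.5 kHz, appears at 16.8 kHz.
Distinct values: {4.8 kHz, 6.5 kHz, 8.5 kHz, 16.8 kHz}.

4.8 kHz, 6.5 kHz, 8.5 kHz, 16.8 kHz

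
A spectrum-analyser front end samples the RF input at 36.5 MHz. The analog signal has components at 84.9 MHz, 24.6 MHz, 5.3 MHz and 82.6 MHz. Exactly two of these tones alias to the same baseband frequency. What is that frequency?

11.9 MHz

fs/2 = 18.25 MHz.
84.9 MHz mod fs = 11.9 MHz.
11.9 MHz ≤ fs/2 = 18.25 MHz, appears at 11.9 MHz.
24.6 MHz > fs/2 = 18.25 MHz, folds to fs − 24.6 MHz = 11.9 MHz.
5.3 MHz ≤ fs/2 = 18.25 MHz, passes unchanged.
82.6 MHz mod fs = 9.6 MHz.
9.6 MHz ≤ fs/2 = 18.25 MHz, appears at 9.6 MHz.
24.6 MHz and 84.9 MHz both map to 11.9 MHz.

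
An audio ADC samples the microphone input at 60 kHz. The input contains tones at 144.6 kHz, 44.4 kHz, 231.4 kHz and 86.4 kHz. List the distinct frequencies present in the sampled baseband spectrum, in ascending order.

8.6 kHz, 15.6 kHz, 24.6 kHz, 26.4 kHz

fs/2 = 30 kHz.
144.6 kHz mod fs = 24.6 kHz.
24.6 kHz ≤ fs/2 = 30 kHz, appears at 24.6 kHz.
44.4 kHz > fs/2 = 30 kHz, folds to fs − 44.4 kHz = 15.6 kHz.
231.4 kHz mod fs = 51.4 kHz.
51.4 kHz > fs/2 = 30 kHz, folds to fs − 51.4 kHz = 8.6 kHz.
86.4 kHz mod fs = 26.4 kHz.
26.4 kHz ≤ fs/2 = 30 kHz, appears at 26.4 kHz.
Distinct values: {8.6 kHz, 15.6 kHz, 24.6 kHz, 26.4 kHz}.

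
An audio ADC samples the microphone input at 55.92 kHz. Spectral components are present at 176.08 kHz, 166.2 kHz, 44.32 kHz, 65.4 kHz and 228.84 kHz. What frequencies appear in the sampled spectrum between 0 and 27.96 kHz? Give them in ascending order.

1.56 kHz, 5.16 kHz, 8.32 kHz, 9.48 kHz, 11.6 kHz

fs/2 = 27.96 kHz.
176.08 kHz mod fs = 8.32 kHz.
8.32 kHz ≤ fs/2 = 27.96 kHz, appears at 8.32 kHz.
166.2 kHz mod fs = 54.36 kHz.
54.36 kHz > fs/2 = 27.96 kHz, folds to fs − 54.36 kHz = 1.56 kHz.
44.32 kHz > fs/2 = 27.96 kHz, folds to fs − 44.32 kHz = 11.6 kHz.
65.4 kHz mod fs = 9.48 kHz.
9.48 kHz ≤ fs/2 = 27.96 kHz, appears at 9.48 kHz.
228.84 kHz mod fs = 5.16 kHz.
5.16 kHz ≤ fs/2 = 27.96 kHz, appears at 5.16 kHz.
Distinct values: {1.56 kHz, 5.16 kHz, 8.32 kHz, 9.48 kHz, 11.6 kHz}.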